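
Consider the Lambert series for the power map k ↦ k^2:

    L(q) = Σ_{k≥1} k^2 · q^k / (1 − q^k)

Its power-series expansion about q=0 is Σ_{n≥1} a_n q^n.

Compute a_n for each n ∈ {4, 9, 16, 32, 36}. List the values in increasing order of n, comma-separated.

n=4: 4·1 2·2 1·4  f→[16+4+1]=21
q^9  k|9↦f(k): 1:1 3:9 9:81  a_9=91
n=16: 1·16 2·8 4·4 8·2 16·1  f→[1+4+16+64+256]=341
d|32:{1,2,4,8,16,32}  Σf=1+4+16+64+256+1024=1365
n=36: 36·1 18·2 12·3 9·4 6·6 4·9 3·12 2·18 1·36  f→[1296+324+144+81+36+16+9+4+1]=1911

21, 91, 341, 1365, 1911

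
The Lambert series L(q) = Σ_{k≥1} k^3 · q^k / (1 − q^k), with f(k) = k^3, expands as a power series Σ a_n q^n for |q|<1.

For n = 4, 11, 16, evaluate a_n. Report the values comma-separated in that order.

73, 1332, 4681

[q^4] f(1)=1,f(2)=8,f(4)=64 ⇒ 73
d|11:{11,1}  Σf=1331+1=1332
n=16: 1·16 2·8 4·4 8·2 16·1  f→[1+8+64+512+4096]=4681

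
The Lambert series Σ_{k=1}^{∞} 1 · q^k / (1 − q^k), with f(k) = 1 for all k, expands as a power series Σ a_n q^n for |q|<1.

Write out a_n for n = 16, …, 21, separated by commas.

5, 2, 6, 2, 6, 4

q^16  k|16↦f(k): 1:1 2:1 4:1 8:1 16:1  a_16=5
d|17:{1,17}  Σf=1+1=2
d|18:{1,2,3,6,9,18}  Σf=1+1+1+1+1+1=6
d|19:{1,19}  Σf=1+1=2
n=20: 1·20 2·10 4·5 5·4 10·2 20·1  f→[1+1+1+1+1+1]=6
n=21: 21·1 7·3 3·7 1·21  f→[1+1+1+1]=4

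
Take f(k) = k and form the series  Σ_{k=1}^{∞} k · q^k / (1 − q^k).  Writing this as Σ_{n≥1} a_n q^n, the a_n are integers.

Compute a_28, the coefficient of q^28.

q^28  k|28↦f(k): 28:28 14:14 7:7 4:4 2:2 1:1  a_28=56

a_28 = 56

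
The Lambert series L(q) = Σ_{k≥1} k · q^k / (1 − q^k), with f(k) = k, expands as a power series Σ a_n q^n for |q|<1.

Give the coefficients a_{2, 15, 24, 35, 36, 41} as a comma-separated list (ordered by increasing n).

3, 24, 60, 48, 91, 42

[q^2] f(2)=2,f(1)=1 ⇒ 3
q^15  k|15↦f(k): 1:1 3:3 5:5 15:15  a_15=24
[q^24] f(1)=1,f(2)=2,f(3)=3,f(4)=4,f(6)=6,f(8)=8,f(12)=12,f(24)=24 ⇒ 60
q^35  k|35↦f(k): 35:35 7:7 5:5 1:1  a_35=48
n=36: 36·1 18·2 12·3 9·4 6·6 4·9 3·12 2·18 1·36  f→[36+18+12+9+6+4+3+2+1]=91
[q^41] f(41)=41,f(1)=1 ⇒ 42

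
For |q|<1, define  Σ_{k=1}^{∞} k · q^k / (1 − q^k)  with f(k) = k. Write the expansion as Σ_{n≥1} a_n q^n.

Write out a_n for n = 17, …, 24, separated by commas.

n=17: 17·1 1·17  f→[17+1]=18
n=18: 18·1 9·2 6·3 3·6 2·9 1·18  f→[18+9+6+3+2+1]=39
n=19: 19·1 1·19  f→[19+1]=20
q^20  k|20↦f(k): 20:20 10:10 5:5 4:4 2:2 1:1  a_20=42
n=21: 1·21 3·7 7·3 21·1  f→[1+3+7+21]=32
[q^22] f(1)=1,f(2)=2,f(11)=11,f(22)=22 ⇒ 36
q^23  k|23↦f(k): 1:1 23:23  a_23=24
q^24  k|24↦f(k): 24:24 12:12 8:8 6:6 4:4 3:3 2:2 1:1  a_24=60

18, 39, 20, 42, 32, 36, 24, 60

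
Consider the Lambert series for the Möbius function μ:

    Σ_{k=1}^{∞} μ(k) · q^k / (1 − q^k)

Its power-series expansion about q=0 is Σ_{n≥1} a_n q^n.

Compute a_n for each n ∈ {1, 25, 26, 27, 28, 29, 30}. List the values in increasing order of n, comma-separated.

[q^1] μ(1)=1 ⇒ 1
q^25  k|25↦μ(k): 1:1 5:-1 25:0  a_25=0
q^26  k|26↦μ(k): 1:1 2:-1 13:-1 26:1  a_26=0
n=27: 1·27 3·9 9·3 27·1  μ→[1+(-1)+0+0]=0
d|28:{1,2,4,7,14,28}  Σμ=1+(-1)+0+(-1)+1+0=0
d|29:{1,29}  Σμ=1+(-1)=0
q^30  k|30↦μ(k): 1:1 2:-1 3:-1 5:-1 6:1 10:1 15:1 30:-1  a_30=0

1, 0, 0, 0, 0, 0, 0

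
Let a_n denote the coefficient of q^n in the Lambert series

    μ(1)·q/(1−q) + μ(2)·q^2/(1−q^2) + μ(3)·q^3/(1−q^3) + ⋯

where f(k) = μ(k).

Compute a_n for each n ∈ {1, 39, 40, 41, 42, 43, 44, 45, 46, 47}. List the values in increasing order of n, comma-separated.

[q^1] μ(1)=1 ⇒ 1
d|39:{1,3,13,39}  Σμ=1+(-1)+(-1)+1=0
n=40: 1·40 2·20 4·10 5·8 8·5 10·4 20·2 40·1  μ→[1+(-1)+0+(-1)+0+1+0+0]=0
n=41: 1·41 41·1  μ→[1+(-1)]=0
q^42  k|42↦μ(k): 42:-1 21:1 14:1 7:-1 6:1 3:-1 2:-1 1:1  a_42=0
d|43:{1,43}  Σμ=1+(-1)=0
q^44  k|44↦μ(k): 44:0 22:1 11:-1 4:0 2:-1 1:1  a_44=0
q^45  k|45↦μ(k): 1:1 3:-1 5:-1 9:0 15:1 45:0  a_45=0
d|46:{1,2,23,46}  Σμ=1+(-1)+(-1)+1=0
n=47: 47·1 1·47  μ→[(-1)+1]=0

1, 0, 0, 0, 0, 0, 0, 0, 0, 0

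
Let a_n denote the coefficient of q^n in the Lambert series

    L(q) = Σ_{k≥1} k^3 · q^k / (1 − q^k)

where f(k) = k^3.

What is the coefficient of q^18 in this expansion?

[q^18] f(18)=5832,f(9)=729,f(6)=216,f(3)=27,f(2)=8,f(1)=1 ⇒ 6813

a_18 = 6813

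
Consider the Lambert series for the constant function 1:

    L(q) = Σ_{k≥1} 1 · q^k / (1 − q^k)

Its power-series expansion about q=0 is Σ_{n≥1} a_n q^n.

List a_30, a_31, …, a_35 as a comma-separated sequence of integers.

[q^30] f(1)=1,f(2)=1,f(3)=1,f(5)=1,f(6)=1,f(10)=1,f(15)=1,f(30)=1 ⇒ 8
n=31: 31·1 1·31  f→[1+1]=2
n=32: 32·1 16·2 8·4 4·8 2·16 1·32  f→[1+1+1+1+1+1]=6
q^33  k|33↦f(k): 33:1 11:1 3:1 1:1  a_33=4
n=34: 34·1 17·2 2·17 1·34  f→[1+1+1+1]=4
n=35: 35·1 7·5 5·7 1·35  f→[1+1+1+1]=4

8, 2, 6, 4, 4, 4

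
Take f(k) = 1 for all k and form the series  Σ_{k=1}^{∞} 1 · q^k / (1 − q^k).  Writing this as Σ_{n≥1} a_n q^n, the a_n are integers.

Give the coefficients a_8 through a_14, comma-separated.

4, 3, 4, 2, 6, 2, 4

d|8:{8,4,2,1}  Σf=1+1+1+1=4
q^9  k|9↦f(k): 1:1 3:1 9:1  a_9=3
d|10:{1,2,5,10}  Σf=1+1+1+1=4
d|11:{1,11}  Σf=1+1=2
[q^12] f(1)=1,f(2)=1,f(3)=1,f(4)=1,f(6)=1,f(12)=1 ⇒ 6
[q^13] f(1)=1,f(13)=1 ⇒ 2
d|14:{14,7,2,1}  Σf=1+1+1+1=4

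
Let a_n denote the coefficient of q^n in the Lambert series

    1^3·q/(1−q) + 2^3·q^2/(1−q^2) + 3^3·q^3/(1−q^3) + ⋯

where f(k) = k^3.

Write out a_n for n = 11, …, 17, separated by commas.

1332, 2044, 2198, 3096, 3528, 4681, 4914

q^11  k|11↦f(k): 11:1331 1:1  a_11=1332
n=12: 12·1 6·2 4·3 3·4 2·6 1·12  f→[1728+216+64+27+8+1]=2044
[q^13] f(13)=2197,f(1)=1 ⇒ 2198
d|14:{14,7,2,1}  Σf=2744+343+8+1=3096
n=15: 1·15 3·5 5·3 15·1  f→[1+27+125+3375]=3528
q^16  k|16↦f(k): 16:4096 8:512 4:64 2:8 1:1  a_16=4681
d|17:{1,17}  Σf=1+4913=4914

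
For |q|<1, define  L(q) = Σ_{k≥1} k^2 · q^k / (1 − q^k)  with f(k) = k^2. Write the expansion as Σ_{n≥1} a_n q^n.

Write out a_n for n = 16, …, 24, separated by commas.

[q^16] f(1)=1,f(2)=4,f(4)=16,f(8)=64,f(16)=256 ⇒ 341
q^17  k|17↦f(k): 1:1 17:289  a_17=290
n=18: 18·1 9·2 6·3 3·6 2·9 1·18  f→[324+81+36+9+4+1]=455
d|19:{1,19}  Σf=1+361=362
q^20  k|20↦f(k): 1:1 2:4 4:16 5:25 10:100 20:400  a_20=546
[q^21] f(1)=1,f(3)=9,f(7)=49,f(21)=441 ⇒ 500
n=22: 1·22 2·11 11·2 22·1  f→[1+4+121+484]=610
n=23: 23·1 1·23  f→[529+1]=530
n=24: 24·1 12·2 8·3 6·4 4·6 3·8 2·12 1·24  f→[576+144+64+36+16+9+4+1]=850

341, 290, 455, 362, 546, 500, 610, 530, 850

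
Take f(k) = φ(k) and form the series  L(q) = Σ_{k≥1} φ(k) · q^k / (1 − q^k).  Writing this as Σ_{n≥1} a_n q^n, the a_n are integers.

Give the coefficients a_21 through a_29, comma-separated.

q^21  k|21↦φ(k): 21:12 7:6 3:2 1:1  a_21=21
q^22  k|22↦φ(k): 1:1 2:1 11:10 22:10  a_22=22
q^23  k|23↦φ(k): 23:22 1:1  a_23=23
q^24  k|24↦φ(k): 24:8 12:4 8:4 6:2 4:2 3:2 2:1 1:1  a_24=24
q^25  k|25↦φ(k): 1:1 5:4 25:20  a_25=25
d|26:{26,13,2,1}  Σφ=12+12+1+1=26
[q^27] φ(1)=1,φ(3)=2,φ(9)=6,φ(27)=18 ⇒ 27
d|28:{28,14,7,4,2,1}  Σφ=12+6+6+2+1+1=28
q^29  k|29↦φ(k): 1:1 29:28  a_29=29

21, 22, 23, 24, 25, 26, 27, 28, 29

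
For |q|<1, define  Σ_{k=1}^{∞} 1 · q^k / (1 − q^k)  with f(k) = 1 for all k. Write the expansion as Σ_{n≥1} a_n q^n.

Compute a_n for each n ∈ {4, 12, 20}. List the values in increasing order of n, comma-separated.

n=4: 1·4 2·2 4·1  f→[1+1+1]=3
[q^12] f(12)=1,f(6)=1,f(4)=1,f(3)=1,f(2)=1,f(1)=1 ⇒ 6
d|20:{1,2,4,5,10,20}  Σf=1+1+1+1+1+1=6

3, 6, 6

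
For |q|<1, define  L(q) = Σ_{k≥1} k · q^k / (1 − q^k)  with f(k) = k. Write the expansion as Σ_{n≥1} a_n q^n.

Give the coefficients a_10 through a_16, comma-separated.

d|10:{10,5,2,1}  Σf=10+5+2+1=18
n=11: 11·1 1·11  f→[11+1]=12
q^12  k|12↦f(k): 12:12 6:6 4:4 3:3 2:2 1:1  a_12=28
n=13: 1·13 13·1  f→[1+13]=14
q^14  k|14↦f(k): 14:14 7:7 2:2 1:1  a_14=24
d|15:{1,3,5,15}  Σf=1+3+5+15=24
[q^16] f(1)=1,f(2)=2,f(4)=4,f(8)=8,f(16)=16 ⇒ 31

18, 12, 28, 14, 24, 24, 31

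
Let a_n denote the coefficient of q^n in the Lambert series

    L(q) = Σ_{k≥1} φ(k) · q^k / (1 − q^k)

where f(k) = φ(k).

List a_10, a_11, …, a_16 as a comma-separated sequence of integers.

[q^10] φ(10)=4,φ(5)=4,φ(2)=1,φ(1)=1 ⇒ 10
q^11  k|11↦φ(k): 11:10 1:1  a_11=11
n=12: 12·1 6·2 4·3 3·4 2·6 1·12  φ→[4+2+2+2+1+1]=12
n=13: 1·13 13·1  φ→[1+12]=13
q^14  k|14↦φ(k): 14:6 7:6 2:1 1:1  a_14=14
d|15:{1,3,5,15}  Σφ=1+2+4+8=15
d|16:{1,2,4,8,16}  Σφ=1+1+2+4+8=16

10, 11, 12, 13, 14, 15, 16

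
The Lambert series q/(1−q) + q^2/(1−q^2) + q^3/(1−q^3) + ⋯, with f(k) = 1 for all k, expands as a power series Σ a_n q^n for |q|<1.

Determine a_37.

d|37:{37,1}  Σf=1+1=2

a_37 = 2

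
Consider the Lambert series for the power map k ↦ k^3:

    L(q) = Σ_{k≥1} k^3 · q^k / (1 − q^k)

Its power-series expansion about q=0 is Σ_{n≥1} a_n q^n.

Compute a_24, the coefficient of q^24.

[q^24] f(1)=1,f(2)=8,f(3)=27,f(4)=64,f(6)=216,f(8)=512,f(12)=1728,f(24)=13824 ⇒ 16380

a_24 = 16380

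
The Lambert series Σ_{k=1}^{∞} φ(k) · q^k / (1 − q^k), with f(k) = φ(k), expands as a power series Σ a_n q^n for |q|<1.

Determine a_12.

n=12: 1·12 2·6 3·4 4·3 6·2 12·1  φ→[1+1+2+2+2+4]=12

a_12 = 12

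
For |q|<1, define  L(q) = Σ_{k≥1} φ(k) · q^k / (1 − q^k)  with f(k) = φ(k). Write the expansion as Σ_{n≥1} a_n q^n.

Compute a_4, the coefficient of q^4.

q^4  k|4↦φ(k): 4:2 2:1 1:1  a_4=4

a_4 = 4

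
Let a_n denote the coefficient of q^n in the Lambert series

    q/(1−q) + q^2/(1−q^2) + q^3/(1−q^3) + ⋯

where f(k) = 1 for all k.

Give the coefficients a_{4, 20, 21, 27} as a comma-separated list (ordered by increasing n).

n=4: 4·1 2·2 1·4  f→[1+1+1]=3
[q^20] f(20)=1,f(10)=1,f(5)=1,f(4)=1,f(2)=1,f(1)=1 ⇒ 6
n=21: 21·1 7·3 3·7 1·21  f→[1+1+1+1]=4
q^27  k|27↦f(k): 1:1 3:1 9:1 27:1  a_27=4

3, 6, 4, 4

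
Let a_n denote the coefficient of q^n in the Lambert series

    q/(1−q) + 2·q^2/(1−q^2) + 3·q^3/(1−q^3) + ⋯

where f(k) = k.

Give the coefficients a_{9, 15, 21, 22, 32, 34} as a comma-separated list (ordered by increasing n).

13, 24, 32, 36, 63, 54

d|9:{1,3,9}  Σf=1+3+9=13
q^15  k|15↦f(k): 15:15 5:5 3:3 1:1  a_15=24
q^21  k|21↦f(k): 21:21 7:7 3:3 1:1  a_21=32
q^22  k|22↦f(k): 1:1 2:2 11:11 22:22  a_22=36
d|32:{1,2,4,8,16,32}  Σf=1+2+4+8+16+32=63
d|34:{1,2,17,34}  Σf=1+2+17+34=54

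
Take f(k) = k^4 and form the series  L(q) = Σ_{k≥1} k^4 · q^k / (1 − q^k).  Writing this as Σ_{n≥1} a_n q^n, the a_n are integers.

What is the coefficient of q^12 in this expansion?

n=12: 1·12 2·6 3·4 4·3 6·2 12·1  f→[1+16+81+256+1296+20736]=22386

a_12 = 22386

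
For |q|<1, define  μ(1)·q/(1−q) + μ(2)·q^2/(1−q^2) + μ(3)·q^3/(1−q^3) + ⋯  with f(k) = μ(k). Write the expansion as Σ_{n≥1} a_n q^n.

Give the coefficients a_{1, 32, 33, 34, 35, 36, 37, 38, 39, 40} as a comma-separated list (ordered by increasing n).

[q^1] μ(1)=1 ⇒ 1
[q^32] μ(32)=0,μ(16)=0,μ(8)=0,μ(4)=0,μ(2)=-1,μ(1)=1 ⇒ 0
[q^33] μ(33)=1,μ(11)=-1,μ(3)=-1,μ(1)=1 ⇒ 0
d|34:{34,17,2,1}  Σμ=1+(-1)+(-1)+1=0
[q^35] μ(35)=1,μ(7)=-1,μ(5)=-1,μ(1)=1 ⇒ 0
q^36  k|36↦μ(k): 1:1 2:-1 3:-1 4:0 6:1 9:0 12:0 18:0 36:0  a_36=0
n=37: 1·37 37·1  μ→[1+(-1)]=0
q^38  k|38↦μ(k): 38:1 19:-1 2:-1 1:1  a_38=0
n=39: 39·1 13·3 3·13 1·39  μ→[1+(-1)+(-1)+1]=0
[q^40] μ(1)=1,μ(2)=-1,μ(4)=0,μ(5)=-1,μ(8)=0,μ(10)=1,μ(20)=0,μ(40)=0 ⇒ 0

1, 0, 0, 0, 0, 0, 0, 0, 0, 0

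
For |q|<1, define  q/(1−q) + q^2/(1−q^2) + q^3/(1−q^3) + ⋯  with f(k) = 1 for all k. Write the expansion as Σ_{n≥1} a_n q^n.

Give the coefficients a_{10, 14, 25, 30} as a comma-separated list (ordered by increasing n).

4, 4, 3, 8

d|10:{1,2,5,10}  Σf=1+1+1+1=4
[q^14] f(14)=1,f(7)=1,f(2)=1,f(1)=1 ⇒ 4
q^25  k|25↦f(k): 25:1 5:1 1:1  a_25=3
n=30: 30·1 15·2 10·3 6·5 5·6 3·10 2·15 1·30  f→[1+1+1+1+1+1+1+1]=8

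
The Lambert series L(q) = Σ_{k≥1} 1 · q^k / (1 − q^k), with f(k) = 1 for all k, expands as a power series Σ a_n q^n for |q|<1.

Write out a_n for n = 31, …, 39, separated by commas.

2, 6, 4, 4, 4, 9, 2, 4, 4

n=31: 31·1 1·31  f→[1+1]=2
[q^32] f(1)=1,f(2)=1,f(4)=1,f(8)=1,f(16)=1,f(32)=1 ⇒ 6
q^33  k|33↦f(k): 33:1 11:1 3:1 1:1  a_33=4
d|34:{1,2,17,34}  Σf=1+1+1+1=4
d|35:{35,7,5,1}  Σf=1+1+1+1=4
[q^36] f(1)=1,f(2)=1,f(3)=1,f(4)=1,f(6)=1,f(9)=1,f(12)=1,f(18)=1,f(36)=1 ⇒ 9
q^37  k|37↦f(k): 1:1 37:1  a_37=2
d|38:{1,2,19,38}  Σf=1+1+1+1=4
d|39:{1,3,13,39}  Σf=1+1+1+1=4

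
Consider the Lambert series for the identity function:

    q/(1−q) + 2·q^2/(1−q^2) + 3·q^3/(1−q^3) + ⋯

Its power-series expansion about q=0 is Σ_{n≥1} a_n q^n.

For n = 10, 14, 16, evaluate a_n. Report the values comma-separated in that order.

18, 24, 31

[q^10] f(1)=1,f(2)=2,f(5)=5,f(10)=10 ⇒ 18
n=14: 14·1 7·2 2·7 1·14  f→[14+7+2+1]=24
d|16:{16,8,4,2,1}  Σf=16+8+4+2+1=31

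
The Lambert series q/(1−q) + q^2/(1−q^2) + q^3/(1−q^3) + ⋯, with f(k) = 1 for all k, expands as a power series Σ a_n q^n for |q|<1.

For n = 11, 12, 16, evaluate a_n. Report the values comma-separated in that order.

d|11:{1,11}  Σf=1+1=2
n=12: 1·12 2·6 3·4 4·3 6·2 12·1  f→[1+1+1+1+1+1]=6
n=16: 1·16 2·8 4·4 8·2 16·1  f→[1+1+1+1+1]=5

2, 6, 5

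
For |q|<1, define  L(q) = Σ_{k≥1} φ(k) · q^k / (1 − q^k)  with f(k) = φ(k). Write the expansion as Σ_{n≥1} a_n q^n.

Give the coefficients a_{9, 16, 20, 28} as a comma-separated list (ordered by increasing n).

[q^9] φ(9)=6,φ(3)=2,φ(1)=1 ⇒ 9
n=16: 1·16 2·8 4·4 8·2 16·1  φ→[1+1+2+4+8]=16
n=20: 20·1 10·2 5·4 4·5 2·10 1·20  φ→[8+4+4+2+1+1]=20
n=28: 28·1 14·2 7·4 4·7 2·14 1·28  φ→[12+6+6+2+1+1]=28

9, 16, 20, 28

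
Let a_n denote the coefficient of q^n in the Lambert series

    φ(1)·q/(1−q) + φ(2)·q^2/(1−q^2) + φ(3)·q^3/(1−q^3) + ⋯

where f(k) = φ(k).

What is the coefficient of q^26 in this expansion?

d|26:{26,13,2,1}  Σφ=12+12+1+1=26

a_26 = 26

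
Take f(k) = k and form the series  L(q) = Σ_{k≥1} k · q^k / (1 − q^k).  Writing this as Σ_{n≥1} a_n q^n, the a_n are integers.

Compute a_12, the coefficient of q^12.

a_12 = 28

d|12:{1,2,3,4,6,12}  Σf=1+2+3+4+6+12=28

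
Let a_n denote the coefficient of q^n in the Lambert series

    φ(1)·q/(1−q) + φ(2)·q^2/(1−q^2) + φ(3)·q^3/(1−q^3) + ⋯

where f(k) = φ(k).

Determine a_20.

d|20:{1,2,4,5,10,20}  Σφ=1+1+2+4+4+8=20

a_20 = 20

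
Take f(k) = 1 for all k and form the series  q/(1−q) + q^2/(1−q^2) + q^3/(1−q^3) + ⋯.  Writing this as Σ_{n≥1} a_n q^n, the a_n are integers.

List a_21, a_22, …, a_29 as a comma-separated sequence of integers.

q^21  k|21↦f(k): 21:1 7:1 3:1 1:1  a_21=4
d|22:{1,2,11,22}  Σf=1+1+1+1=4
[q^23] f(1)=1,f(23)=1 ⇒ 2
q^24  k|24↦f(k): 1:1 2:1 3:1 4:1 6:1 8:1 12:1 24:1  a_24=8
n=25: 1·25 5·5 25·1  f→[1+1+1]=3
n=26: 26·1 13·2 2·13 1·26  f→[1+1+1+1]=4
n=27: 27·1 9·3 3·9 1·27  f→[1+1+1+1]=4
q^28  k|28↦f(k): 28:1 14:1 7:1 4:1 2:1 1:1  a_28=6
d|29:{29,1}  Σf=1+1=2

4, 4, 2, 8, 3, 4, 4, 6, 2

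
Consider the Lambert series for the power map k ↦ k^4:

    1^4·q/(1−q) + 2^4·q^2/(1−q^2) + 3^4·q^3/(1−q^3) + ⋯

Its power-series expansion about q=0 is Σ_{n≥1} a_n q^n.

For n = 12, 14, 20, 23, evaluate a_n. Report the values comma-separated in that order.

22386, 40834, 170898, 279842

n=12: 1·12 2·6 3·4 4·3 6·2 12·1  f→[1+16+81+256+1296+20736]=22386
n=14: 1·14 2·7 7·2 14·1  f→[1+16+2401+38416]=40834
d|20:{20,10,5,4,2,1}  Σf=160000+10000+625+256+16+1=170898
d|23:{23,1}  Σf=279841+1=279842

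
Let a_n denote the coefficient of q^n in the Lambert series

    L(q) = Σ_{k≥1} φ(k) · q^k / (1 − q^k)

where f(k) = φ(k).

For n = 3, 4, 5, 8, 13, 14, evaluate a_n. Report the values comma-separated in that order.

q^3  k|3↦φ(k): 1:1 3:2  a_3=3
[q^4] φ(1)=1,φ(2)=1,φ(4)=2 ⇒ 4
d|5:{5,1}  Σφ=4+1=5
n=8: 8·1 4·2 2·4 1·8  φ→[4+2+1+1]=8
q^13  k|13↦φ(k): 1:1 13:12  a_13=13
n=14: 14·1 7·2 2·7 1·14  φ→[6+6+1+1]=14

3, 4, 5, 8, 13, 14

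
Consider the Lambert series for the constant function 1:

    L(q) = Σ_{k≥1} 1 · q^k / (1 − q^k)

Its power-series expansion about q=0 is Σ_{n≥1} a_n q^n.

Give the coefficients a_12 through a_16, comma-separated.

[q^12] f(12)=1,f(6)=1,f(4)=1,f(3)=1,f(2)=1,f(1)=1 ⇒ 6
n=13: 13·1 1·13  f→[1+1]=2
d|14:{1,2,7,14}  Σf=1+1+1+1=4
[q^15] f(15)=1,f(5)=1,f(3)=1,f(1)=1 ⇒ 4
n=16: 1·16 2·8 4·4 8·2 16·1  f→[1+1+1+1+1]=5

6, 2, 4, 4, 5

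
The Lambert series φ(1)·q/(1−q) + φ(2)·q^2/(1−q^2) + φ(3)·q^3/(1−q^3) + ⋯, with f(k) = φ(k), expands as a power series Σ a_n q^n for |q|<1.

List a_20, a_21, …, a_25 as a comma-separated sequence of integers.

d|20:{1,2,4,5,10,20}  Σφ=1+1+2+4+4+8=20
q^21  k|21↦φ(k): 1:1 3:2 7:6 21:12  a_21=21
d|22:{22,11,2,1}  Σφ=10+10+1+1=22
d|23:{1,23}  Σφ=1+22=23
[q^24] φ(1)=1,φ(2)=1,φ(3)=2,φ(4)=2,φ(6)=2,φ(8)=4,φ(12)=4,φ(24)=8 ⇒ 24
[q^25] φ(1)=1,φ(5)=4,φ(25)=20 ⇒ 25

20, 21, 22, 23, 24, 25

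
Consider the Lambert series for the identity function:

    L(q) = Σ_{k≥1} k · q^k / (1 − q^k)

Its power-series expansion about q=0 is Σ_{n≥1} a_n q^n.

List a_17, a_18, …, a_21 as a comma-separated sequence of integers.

[q^17] f(1)=1,f(17)=17 ⇒ 18
n=18: 18·1 9·2 6·3 3·6 2·9 1·18  f→[18+9+6+3+2+1]=39
q^19  k|19↦f(k): 1:1 19:19  a_19=20
q^20  k|20↦f(k): 20:20 10:10 5:5 4:4 2:2 1:1  a_20=42
[q^21] f(1)=1,f(3)=3,f(7)=7,f(21)=21 ⇒ 32

18, 39, 20, 42, 32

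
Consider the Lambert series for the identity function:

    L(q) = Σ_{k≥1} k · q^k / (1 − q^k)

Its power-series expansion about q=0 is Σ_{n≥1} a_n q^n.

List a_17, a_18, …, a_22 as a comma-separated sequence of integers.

n=17: 1·17 17·1  f→[1+17]=18
[q^18] f(18)=18,f(9)=9,f(6)=6,f(3)=3,f(2)=2,f(1)=1 ⇒ 39
d|19:{19,1}  Σf=19+1=20
n=20: 1·20 2·10 4·5 5·4 10·2 20·1  f→[1+2+4+5+10+20]=42
d|21:{21,7,3,1}  Σf=21+7+3+1=32
q^22  k|22↦f(k): 22:22 11:11 2:2 1:1  a_22=36

18, 39, 20, 42, 32, 36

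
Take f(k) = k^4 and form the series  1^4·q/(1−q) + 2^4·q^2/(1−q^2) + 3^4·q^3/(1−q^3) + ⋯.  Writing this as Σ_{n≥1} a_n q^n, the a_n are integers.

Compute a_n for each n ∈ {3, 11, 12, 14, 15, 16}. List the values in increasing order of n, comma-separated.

82, 14642, 22386, 40834, 51332, 69905

q^3  k|3↦f(k): 3:81 1:1  a_3=82
d|11:{11,1}  Σf=14641+1=14642
n=12: 12·1 6·2 4·3 3·4 2·6 1·12  f→[20736+1296+256+81+16+1]=22386
n=14: 1·14 2·7 7·2 14·1  f→[1+16+2401+38416]=40834
[q^15] f(15)=50625,f(5)=625,f(3)=81,f(1)=1 ⇒ 51332
[q^16] f(16)=65536,f(8)=4096,f(4)=256,f(2)=16,f(1)=1 ⇒ 69905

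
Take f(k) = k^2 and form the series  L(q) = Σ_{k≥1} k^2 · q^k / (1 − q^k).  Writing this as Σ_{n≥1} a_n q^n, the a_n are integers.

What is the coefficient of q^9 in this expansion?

a_9 = 91

[q^9] f(9)=81,f(3)=9,f(1)=1 ⇒ 91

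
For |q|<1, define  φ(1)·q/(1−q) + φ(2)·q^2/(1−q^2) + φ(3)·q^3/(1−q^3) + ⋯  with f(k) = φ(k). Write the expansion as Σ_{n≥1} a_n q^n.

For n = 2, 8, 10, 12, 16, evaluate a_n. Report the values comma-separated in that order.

[q^2] φ(1)=1,φ(2)=1 ⇒ 2
n=8: 8·1 4·2 2·4 1·8  φ→[4+2+1+1]=8
n=10: 10·1 5·2 2·5 1·10  φ→[4+4+1+1]=10
q^12  k|12↦φ(k): 1:1 2:1 3:2 4:2 6:2 12:4  a_12=12
[q^16] φ(16)=8,φ(8)=4,φ(4)=2,φ(2)=1,φ(1)=1 ⇒ 16

2, 8, 10, 12, 16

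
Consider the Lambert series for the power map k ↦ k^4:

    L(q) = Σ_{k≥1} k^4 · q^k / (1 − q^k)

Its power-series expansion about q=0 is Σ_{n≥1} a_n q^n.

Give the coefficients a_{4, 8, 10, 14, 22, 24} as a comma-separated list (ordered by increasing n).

q^4  k|4↦f(k): 1:1 2:16 4:256  a_4=273
n=8: 1·8 2·4 4·2 8·1  f→[1+16+256+4096]=4369
q^10  k|10↦f(k): 1:1 2:16 5:625 10:10000  a_10=10642
d|14:{1,2,7,14}  Σf=1+16+2401+38416=40834
d|22:{22,11,2,1}  Σf=234256+14641+16+1=248914
q^24  k|24↦f(k): 24:331776 12:20736 8:4096 6:1296 4:256 3:81 2:16 1:1  a_24=358258

273, 4369, 10642, 40834, 248914, 358258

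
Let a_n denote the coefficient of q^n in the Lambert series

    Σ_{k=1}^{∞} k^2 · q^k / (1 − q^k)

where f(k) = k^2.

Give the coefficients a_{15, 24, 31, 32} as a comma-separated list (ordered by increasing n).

[q^15] f(15)=225,f(5)=25,f(3)=9,f(1)=1 ⇒ 260
q^24  k|24↦f(k): 1:1 2:4 3:9 4:16 6:36 8:64 12:144 24:576  a_24=850
n=31: 1·31 31·1  f→[1+961]=962
[q^32] f(1)=1,f(2)=4,f(4)=16,f(8)=64,f(16)=256,f(32)=1024 ⇒ 1365

260, 850, 962, 1365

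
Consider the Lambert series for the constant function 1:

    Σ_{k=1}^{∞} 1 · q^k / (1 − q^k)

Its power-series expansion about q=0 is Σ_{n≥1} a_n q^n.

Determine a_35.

a_35 = 4

d|35:{1,5,7,35}  Σf=1+1+1+1=4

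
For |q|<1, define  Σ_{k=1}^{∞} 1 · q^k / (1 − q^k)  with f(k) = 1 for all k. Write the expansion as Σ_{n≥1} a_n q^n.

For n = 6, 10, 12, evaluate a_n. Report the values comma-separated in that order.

4, 4, 6

d|6:{6,3,2,1}  Σf=1+1+1+1=4
q^10  k|10↦f(k): 10:1 5:1 2:1 1:1  a_10=4
[q^12] f(1)=1,f(2)=1,f(3)=1,f(4)=1,f(6)=1,f(12)=1 ⇒ 6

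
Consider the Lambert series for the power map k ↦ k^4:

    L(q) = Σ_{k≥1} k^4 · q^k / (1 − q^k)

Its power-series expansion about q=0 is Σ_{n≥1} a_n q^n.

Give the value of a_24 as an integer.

a_24 = 358258

[q^24] f(1)=1,f(2)=16,f(3)=81,f(4)=256,f(6)=1296,f(8)=4096,f(12)=20736,f(24)=331776 ⇒ 358258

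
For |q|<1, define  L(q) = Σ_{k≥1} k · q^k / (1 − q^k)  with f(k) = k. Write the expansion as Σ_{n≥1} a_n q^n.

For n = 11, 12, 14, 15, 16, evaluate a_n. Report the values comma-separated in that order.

[q^11] f(11)=11,f(1)=1 ⇒ 12
n=12: 1·12 2·6 3·4 4·3 6·2 12·1  f→[1+2+3+4+6+12]=28
n=14: 1·14 2·7 7·2 14·1  f→[1+2+7+14]=24
q^15  k|15↦f(k): 15:15 5:5 3:3 1:1  a_15=24
d|16:{1,2,4,8,16}  Σf=1+2+4+8+16=31

12, 28, 24, 24, 31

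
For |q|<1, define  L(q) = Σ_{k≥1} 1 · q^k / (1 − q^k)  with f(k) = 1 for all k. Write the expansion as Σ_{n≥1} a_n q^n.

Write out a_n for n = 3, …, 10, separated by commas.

2, 3, 2, 4, 2, 4, 3, 4

q^3  k|3↦f(k): 3:1 1:1  a_3=2
n=4: 4·1 2·2 1·4  f→[1+1+1]=3
n=5: 1·5 5·1  f→[1+1]=2
q^6  k|6↦f(k): 6:1 3:1 2:1 1:1  a_6=4
[q^7] f(1)=1,f(7)=1 ⇒ 2
[q^8] f(1)=1,f(2)=1,f(4)=1,f(8)=1 ⇒ 4
q^9  k|9↦f(k): 1:1 3:1 9:1  a_9=3
d|10:{10,5,2,1}  Σf=1+1+1+1=4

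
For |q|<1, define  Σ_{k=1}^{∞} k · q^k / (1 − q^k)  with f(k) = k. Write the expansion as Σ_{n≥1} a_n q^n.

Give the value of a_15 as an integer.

a_15 = 24

n=15: 1·15 3·5 5·3 15·1  f→[1+3+5+15]=24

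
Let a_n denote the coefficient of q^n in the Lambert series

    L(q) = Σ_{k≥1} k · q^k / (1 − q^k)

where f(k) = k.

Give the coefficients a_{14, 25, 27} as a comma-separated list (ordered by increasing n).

24, 31, 40

[q^14] f(14)=14,f(7)=7,f(2)=2,f(1)=1 ⇒ 24
n=25: 1·25 5·5 25·1  f→[1+5+25]=31
d|27:{1,3,9,27}  Σf=1+3+9+27=40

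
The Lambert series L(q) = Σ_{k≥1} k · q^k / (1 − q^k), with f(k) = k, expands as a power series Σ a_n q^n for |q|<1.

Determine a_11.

a_11 = 12

d|11:{11,1}  Σf=11+1=12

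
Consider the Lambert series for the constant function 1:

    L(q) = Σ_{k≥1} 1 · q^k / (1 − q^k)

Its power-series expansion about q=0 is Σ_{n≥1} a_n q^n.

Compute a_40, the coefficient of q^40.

[q^40] f(40)=1,f(20)=1,f(10)=1,f(8)=1,f(5)=1,f(4)=1,f(2)=1,f(1)=1 ⇒ 8

a_40 = 8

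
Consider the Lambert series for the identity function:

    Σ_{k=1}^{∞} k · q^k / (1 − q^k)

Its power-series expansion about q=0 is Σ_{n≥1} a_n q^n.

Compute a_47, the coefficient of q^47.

a_47 = 48

[q^47] f(1)=1,f(47)=47 ⇒ 48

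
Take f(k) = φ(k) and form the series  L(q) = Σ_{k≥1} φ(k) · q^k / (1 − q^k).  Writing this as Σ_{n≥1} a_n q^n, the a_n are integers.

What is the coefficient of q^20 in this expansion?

d|20:{1,2,4,5,10,20}  Σφ=1+1+2+4+4+8=20

a_20 = 20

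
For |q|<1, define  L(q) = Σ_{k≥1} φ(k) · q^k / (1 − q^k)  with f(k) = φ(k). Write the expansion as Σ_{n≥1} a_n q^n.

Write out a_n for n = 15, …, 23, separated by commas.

q^15  k|15↦φ(k): 1:1 3:2 5:4 15:8  a_15=15
n=16: 1·16 2·8 4·4 8·2 16·1  φ→[1+1+2+4+8]=16
d|17:{1,17}  Σφ=1+16=17
[q^18] φ(18)=6,φ(9)=6,φ(6)=2,φ(3)=2,φ(2)=1,φ(1)=1 ⇒ 18
[q^19] φ(19)=18,φ(1)=1 ⇒ 19
d|20:{20,10,5,4,2,1}  Σφ=8+4+4+2+1+1=20
q^21  k|21↦φ(k): 1:1 3:2 7:6 21:12  a_21=21
n=22: 22·1 11·2 2·11 1·22  φ→[10+10+1+1]=22
q^23  k|23↦φ(k): 1:1 23:22  a_23=23

15, 16, 17, 18, 19, 20, 21, 22, 23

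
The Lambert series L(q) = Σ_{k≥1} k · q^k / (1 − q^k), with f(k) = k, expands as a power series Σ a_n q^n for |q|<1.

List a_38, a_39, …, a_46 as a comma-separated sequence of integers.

q^38  k|38↦f(k): 1:1 2:2 19:19 38:38  a_38=60
q^39  k|39↦f(k): 39:39 13:13 3:3 1:1  a_39=56
q^40  k|40↦f(k): 40:40 20:20 10:10 8:8 5:5 4:4 2:2 1:1  a_40=90
d|41:{41,1}  Σf=41+1=42
d|42:{1,2,3,6,7,14,21,42}  Σf=1+2+3+6+7+14+21+42=96
[q^43] f(43)=43,f(1)=1 ⇒ 44
n=44: 44·1 22·2 11·4 4·11 2·22 1·44  f→[44+22+11+4+2+1]=84
n=45: 45·1 15·3 9·5 5·9 3·15 1·45  f→[45+15+9+5+3+1]=78
n=46: 46·1 23·2 2·23 1·46  f→[46+23+2+1]=72

60, 56, 90, 42, 96, 44, 84, 78, 72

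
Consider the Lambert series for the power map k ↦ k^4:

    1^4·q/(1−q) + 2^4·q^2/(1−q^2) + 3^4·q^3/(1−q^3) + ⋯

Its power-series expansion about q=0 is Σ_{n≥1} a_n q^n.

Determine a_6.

[q^6] f(1)=1,f(2)=16,f(3)=81,f(6)=1296 ⇒ 1394

a_6 = 1394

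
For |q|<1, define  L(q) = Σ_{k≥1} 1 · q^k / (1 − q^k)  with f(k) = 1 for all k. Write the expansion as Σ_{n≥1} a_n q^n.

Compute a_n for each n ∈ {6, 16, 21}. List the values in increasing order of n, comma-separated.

4, 5, 4

q^6  k|6↦f(k): 6:1 3:1 2:1 1:1  a_6=4
q^16  k|16↦f(k): 16:1 8:1 4:1 2:1 1:1  a_16=5
d|21:{1,3,7,21}  Σf=1+1+1+1=4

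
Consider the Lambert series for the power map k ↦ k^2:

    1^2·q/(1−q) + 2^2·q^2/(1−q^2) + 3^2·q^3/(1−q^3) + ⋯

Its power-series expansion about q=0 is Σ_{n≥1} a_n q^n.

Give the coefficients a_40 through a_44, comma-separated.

d|40:{1,2,4,5,8,10,20,40}  Σf=1+4+16+25+64+100+400+1600=2210
d|41:{1,41}  Σf=1+1681=1682
q^42  k|42↦f(k): 42:1764 21:441 14:196 7:49 6:36 3:9 2:4 1:1  a_42=2500
q^43  k|43↦f(k): 1:1 43:1849  a_43=1850
q^44  k|44↦f(k): 44:1936 22:484 11:121 4:16 2:4 1:1  a_44=2562

2210, 1682, 2500, 1850, 2562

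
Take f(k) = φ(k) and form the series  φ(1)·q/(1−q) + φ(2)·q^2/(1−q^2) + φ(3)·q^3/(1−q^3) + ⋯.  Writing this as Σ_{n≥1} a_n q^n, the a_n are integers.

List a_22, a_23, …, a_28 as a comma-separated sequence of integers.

q^22  k|22↦φ(k): 22:10 11:10 2:1 1:1  a_22=22
q^23  k|23↦φ(k): 1:1 23:22  a_23=23
n=24: 1·24 2·12 3·8 4·6 6·4 8·3 12·2 24·1  φ→[1+1+2+2+2+4+4+8]=24
d|25:{1,5,25}  Σφ=1+4+20=25
d|26:{1,2,13,26}  Σφ=1+1+12+12=26
[q^27] φ(27)=18,φ(9)=6,φ(3)=2,φ(1)=1 ⇒ 27
q^28  k|28↦φ(k): 28:12 14:6 7:6 4:2 2:1 1:1  a_28=28

22, 23, 24, 25, 26, 27, 28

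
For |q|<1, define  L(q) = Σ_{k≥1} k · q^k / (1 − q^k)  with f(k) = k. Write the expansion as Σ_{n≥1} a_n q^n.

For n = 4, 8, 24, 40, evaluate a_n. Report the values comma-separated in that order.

7, 15, 60, 90

d|4:{4,2,1}  Σf=4+2+1=7
d|8:{8,4,2,1}  Σf=8+4+2+1=15
q^24  k|24↦f(k): 24:24 12:12 8:8 6:6 4:4 3:3 2:2 1:1  a_24=60
[q^40] f(40)=40,f(20)=20,f(10)=10,f(8)=8,f(5)=5,f(4)=4,f(2)=2,f(1)=1 ⇒ 90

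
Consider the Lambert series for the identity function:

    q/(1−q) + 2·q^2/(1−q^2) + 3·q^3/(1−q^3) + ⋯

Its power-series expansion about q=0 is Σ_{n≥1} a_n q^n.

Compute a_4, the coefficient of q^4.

a_4 = 7

q^4  k|4↦f(k): 1:1 2:2 4:4  a_4=7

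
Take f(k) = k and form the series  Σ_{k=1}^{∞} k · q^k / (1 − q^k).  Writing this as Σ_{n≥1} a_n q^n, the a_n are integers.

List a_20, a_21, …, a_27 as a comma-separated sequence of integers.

42, 32, 36, 24, 60, 31, 42, 40

[q^20] f(20)=20,f(10)=10,f(5)=5,f(4)=4,f(2)=2,f(1)=1 ⇒ 42
[q^21] f(21)=21,f(7)=7,f(3)=3,f(1)=1 ⇒ 32
q^22  k|22↦f(k): 22:22 11:11 2:2 1:1  a_22=36
q^23  k|23↦f(k): 23:23 1:1  a_23=24
[q^24] f(24)=24,f(12)=12,f(8)=8,f(6)=6,f(4)=4,f(3)=3,f(2)=2,f(1)=1 ⇒ 60
n=25: 1·25 5·5 25·1  f→[1+5+25]=31
n=26: 1·26 2·13 13·2 26·1  f→[1+2+13+26]=42
[q^27] f(27)=27,f(9)=9,f(3)=3,f(1)=1 ⇒ 40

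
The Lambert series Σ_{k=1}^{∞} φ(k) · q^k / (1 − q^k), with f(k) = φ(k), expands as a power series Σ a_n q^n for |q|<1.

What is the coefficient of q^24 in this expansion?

q^24  k|24↦φ(k): 24:8 12:4 8:4 6:2 4:2 3:2 2:1 1:1  a_24=24

a_24 = 24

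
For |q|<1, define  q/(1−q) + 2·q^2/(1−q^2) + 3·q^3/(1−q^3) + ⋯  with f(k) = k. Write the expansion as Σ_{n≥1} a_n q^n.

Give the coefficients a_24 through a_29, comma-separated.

60, 31, 42, 40, 56, 30

n=24: 24·1 12·2 8·3 6·4 4·6 3·8 2·12 1·24  f→[24+12+8+6+4+3+2+1]=60
q^25  k|25↦f(k): 1:1 5:5 25:25  a_25=31
d|26:{1,2,13,26}  Σf=1+2+13+26=42
n=27: 1·27 3·9 9·3 27·1  f→[1+3+9+27]=40
d|28:{28,14,7,4,2,1}  Σf=28+14+7+4+2+1=56
q^29  k|29↦f(k): 29:29 1:1  a_29=30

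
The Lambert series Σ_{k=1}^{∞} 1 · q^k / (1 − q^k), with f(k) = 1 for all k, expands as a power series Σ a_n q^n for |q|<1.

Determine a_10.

a_10 = 4

q^10  k|10↦f(k): 1:1 2:1 5:1 10:1  a_10=4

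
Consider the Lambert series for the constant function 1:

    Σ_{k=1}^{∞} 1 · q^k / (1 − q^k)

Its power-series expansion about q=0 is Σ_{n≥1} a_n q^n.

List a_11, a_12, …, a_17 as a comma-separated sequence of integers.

q^11  k|11↦f(k): 1:1 11:1  a_11=2
n=12: 12·1 6·2 4·3 3·4 2·6 1·12  f→[1+1+1+1+1+1]=6
q^13  k|13↦f(k): 1:1 13:1  a_13=2
n=14: 14·1 7·2 2·7 1·14  f→[1+1+1+1]=4
[q^15] f(15)=1,f(5)=1,f(3)=1,f(1)=1 ⇒ 4
n=16: 16·1 8·2 4·4 2·8 1·16  f→[1+1+1+1+1]=5
[q^17] f(17)=1,f(1)=1 ⇒ 2

2, 6, 2, 4, 4, 5, 2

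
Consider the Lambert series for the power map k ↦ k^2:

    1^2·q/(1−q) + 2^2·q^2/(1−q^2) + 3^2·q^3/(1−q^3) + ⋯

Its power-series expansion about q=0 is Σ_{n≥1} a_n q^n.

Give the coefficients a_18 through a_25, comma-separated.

[q^18] f(1)=1,f(2)=4,f(3)=9,f(6)=36,f(9)=81,f(18)=324 ⇒ 455
n=19: 1·19 19·1  f→[1+361]=362
[q^20] f(1)=1,f(2)=4,f(4)=16,f(5)=25,f(10)=100,f(20)=400 ⇒ 546
[q^21] f(21)=441,f(7)=49,f(3)=9,f(1)=1 ⇒ 500
n=22: 1·22 2·11 11·2 22·1  f→[1+4+121+484]=610
d|23:{23,1}  Σf=529+1=530
[q^24] f(1)=1,f(2)=4,f(3)=9,f(4)=16,f(6)=36,f(8)=64,f(12)=144,f(24)=576 ⇒ 850
n=25: 1·25 5·5 25·1  f→[1+25+625]=651

455, 362, 546, 500, 610, 530, 850, 651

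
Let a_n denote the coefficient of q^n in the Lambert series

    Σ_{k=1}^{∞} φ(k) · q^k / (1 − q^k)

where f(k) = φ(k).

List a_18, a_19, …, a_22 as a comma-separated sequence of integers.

q^18  k|18↦φ(k): 18:6 9:6 6:2 3:2 2:1 1:1  a_18=18
q^19  k|19↦φ(k): 19:18 1:1  a_19=19
q^20  k|20↦φ(k): 1:1 2:1 4:2 5:4 10:4 20:8  a_20=20
d|21:{1,3,7,21}  Σφ=1+2+6+12=21
d|22:{1,2,11,22}  Σφ=1+1+10+10=22

18, 19, 20, 21, 22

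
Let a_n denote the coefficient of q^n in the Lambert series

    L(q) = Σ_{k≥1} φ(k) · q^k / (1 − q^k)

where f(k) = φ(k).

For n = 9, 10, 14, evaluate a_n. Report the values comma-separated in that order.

[q^9] φ(9)=6,φ(3)=2,φ(1)=1 ⇒ 9
q^10  k|10↦φ(k): 10:4 5:4 2:1 1:1  a_10=10
q^14  k|14↦φ(k): 14:6 7:6 2:1 1:1  a_14=14

9, 10, 14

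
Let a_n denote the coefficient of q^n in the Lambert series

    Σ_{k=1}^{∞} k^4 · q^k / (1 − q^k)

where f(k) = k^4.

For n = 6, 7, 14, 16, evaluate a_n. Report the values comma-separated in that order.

1394, 2402, 40834, 69905

[q^6] f(6)=1296,f(3)=81,f(2)=16,f(1)=1 ⇒ 1394
d|7:{1,7}  Σf=1+2401=2402
d|14:{1,2,7,14}  Σf=1+16+2401+38416=40834
q^16  k|16↦f(k): 1:1 2:16 4:256 8:4096 16:65536  a_16=69905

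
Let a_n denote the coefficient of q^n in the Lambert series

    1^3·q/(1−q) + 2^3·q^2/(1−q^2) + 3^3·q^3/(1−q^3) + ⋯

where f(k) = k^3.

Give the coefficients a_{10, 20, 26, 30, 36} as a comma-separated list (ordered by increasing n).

1134, 9198, 19782, 31752, 55261

[q^10] f(10)=1000,f(5)=125,f(2)=8,f(1)=1 ⇒ 1134
d|20:{1,2,4,5,10,20}  Σf=1+8+64+125+1000+8000=9198
q^26  k|26↦f(k): 1:1 2:8 13:2197 26:17576  a_26=19782
d|30:{1,2,3,5,6,10,15,30}  Σf=1+8+27+125+216+1000+3375+27000=31752
[q^36] f(1)=1,f(2)=8,f(3)=27,f(4)=64,f(6)=216,f(9)=729,f(12)=1728,f(18)=5832,f(36)=46656 ⇒ 55261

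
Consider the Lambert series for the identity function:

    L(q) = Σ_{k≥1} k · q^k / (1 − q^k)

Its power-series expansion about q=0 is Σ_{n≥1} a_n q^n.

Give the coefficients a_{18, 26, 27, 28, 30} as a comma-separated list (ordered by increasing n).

q^18  k|18↦f(k): 1:1 2:2 3:3 6:6 9:9 18:18  a_18=39
n=26: 1·26 2·13 13·2 26·1  f→[1+2+13+26]=42
d|27:{27,9,3,1}  Σf=27+9+3+1=40
d|28:{1,2,4,7,14,28}  Σf=1+2+4+7+14+28=56
d|30:{1,2,3,5,6,10,15,30}  Σf=1+2+3+5+6+10+15+30=72

39, 42, 40, 56, 72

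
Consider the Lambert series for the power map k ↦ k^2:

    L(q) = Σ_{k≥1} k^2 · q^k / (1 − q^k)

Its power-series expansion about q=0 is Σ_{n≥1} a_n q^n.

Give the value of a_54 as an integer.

[q^54] f(1)=1,f(2)=4,f(3)=9,f(6)=36,f(9)=81,f(18)=324,f(27)=729,f(54)=2916 ⇒ 4100

a_54 = 4100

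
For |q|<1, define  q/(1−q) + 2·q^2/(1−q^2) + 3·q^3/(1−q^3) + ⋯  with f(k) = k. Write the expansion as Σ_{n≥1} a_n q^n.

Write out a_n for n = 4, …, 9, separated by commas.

[q^4] f(1)=1,f(2)=2,f(4)=4 ⇒ 7
n=5: 5·1 1·5  f→[5+1]=6
q^6  k|6↦f(k): 1:1 2:2 3:3 6:6  a_6=12
d|7:{1,7}  Σf=1+7=8
q^8  k|8↦f(k): 1:1 2:2 4:4 8:8  a_8=15
q^9  k|9↦f(k): 9:9 3:3 1:1  a_9=13

7, 6, 12, 8, 15, 13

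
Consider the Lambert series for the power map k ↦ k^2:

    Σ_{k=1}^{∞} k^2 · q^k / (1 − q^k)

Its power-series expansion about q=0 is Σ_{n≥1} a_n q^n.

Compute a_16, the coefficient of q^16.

a_16 = 341

n=16: 1·16 2·8 4·4 8·2 16·1  f→[1+4+16+64+256]=341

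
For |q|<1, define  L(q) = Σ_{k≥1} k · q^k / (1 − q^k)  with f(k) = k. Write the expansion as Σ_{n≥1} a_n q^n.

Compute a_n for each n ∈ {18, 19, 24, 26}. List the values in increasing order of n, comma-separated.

[q^18] f(1)=1,f(2)=2,f(3)=3,f(6)=6,f(9)=9,f(18)=18 ⇒ 39
n=19: 1·19 19·1  f→[1+19]=20
[q^24] f(1)=1,f(2)=2,f(3)=3,f(4)=4,f(6)=6,f(8)=8,f(12)=12,f(24)=24 ⇒ 60
n=26: 26·1 13·2 2·13 1·26  f→[26+13+2+1]=42

39, 20, 60, 42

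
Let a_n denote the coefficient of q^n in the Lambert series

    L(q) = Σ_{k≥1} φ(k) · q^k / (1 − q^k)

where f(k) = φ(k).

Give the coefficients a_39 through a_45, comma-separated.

[q^39] φ(39)=24,φ(13)=12,φ(3)=2,φ(1)=1 ⇒ 39
[q^40] φ(40)=16,φ(20)=8,φ(10)=4,φ(8)=4,φ(5)=4,φ(4)=2,φ(2)=1,φ(1)=1 ⇒ 40
[q^41] φ(1)=1,φ(41)=40 ⇒ 41
[q^42] φ(1)=1,φ(2)=1,φ(3)=2,φ(6)=2,φ(7)=6,φ(14)=6,φ(21)=12,φ(42)=12 ⇒ 42
d|43:{1,43}  Σφ=1+42=43
[q^44] φ(1)=1,φ(2)=1,φ(4)=2,φ(11)=10,φ(22)=10,φ(44)=20 ⇒ 44
n=45: 45·1 15·3 9·5 5·9 3·15 1·45  φ→[24+8+6+4+2+1]=45

39, 40, 41, 42, 43, 44, 45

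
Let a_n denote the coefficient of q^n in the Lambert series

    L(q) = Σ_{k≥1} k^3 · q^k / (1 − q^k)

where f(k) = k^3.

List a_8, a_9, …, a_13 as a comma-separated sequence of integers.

585, 757, 1134, 1332, 2044, 2198

n=8: 1·8 2·4 4·2 8·1  f→[1+8+64+512]=585
[q^9] f(1)=1,f(3)=27,f(9)=729 ⇒ 757
d|10:{10,5,2,1}  Σf=1000+125+8+1=1134
q^11  k|11↦f(k): 1:1 11:1331  a_11=1332
n=12: 1·12 2·6 3·4 4·3 6·2 12·1  f→[1+8+27+64+216+1728]=2044
n=13: 1·13 13·1  f→[1+2197]=2198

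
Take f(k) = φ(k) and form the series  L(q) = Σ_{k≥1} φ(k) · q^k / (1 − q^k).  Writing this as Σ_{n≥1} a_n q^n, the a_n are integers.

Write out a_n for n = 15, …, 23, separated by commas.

n=15: 1·15 3·5 5·3 15·1  φ→[1+2+4+8]=15
n=16: 1·16 2·8 4·4 8·2 16·1  φ→[1+1+2+4+8]=16
d|17:{17,1}  Σφ=16+1=17
[q^18] φ(1)=1,φ(2)=1,φ(3)=2,φ(6)=2,φ(9)=6,φ(18)=6 ⇒ 18
d|19:{19,1}  Σφ=18+1=19
d|20:{20,10,5,4,2,1}  Σφ=8+4+4+2+1+1=20
q^21  k|21↦φ(k): 1:1 3:2 7:6 21:12  a_21=21
[q^22] φ(22)=10,φ(11)=10,φ(2)=1,φ(1)=1 ⇒ 22
n=23: 1·23 23·1  φ→[1+22]=23

15, 16, 17, 18, 19, 20, 21, 22, 23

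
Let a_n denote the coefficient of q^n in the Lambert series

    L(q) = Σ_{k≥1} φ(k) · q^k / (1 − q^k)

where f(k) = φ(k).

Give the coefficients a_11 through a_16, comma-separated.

q^11  k|11↦φ(k): 1:1 11:10  a_11=11
[q^12] φ(12)=4,φ(6)=2,φ(4)=2,φ(3)=2,φ(2)=1,φ(1)=1 ⇒ 12
n=13: 1·13 13·1  φ→[1+12]=13
n=14: 14·1 7·2 2·7 1·14  φ→[6+6+1+1]=14
n=15: 1·15 3·5 5·3 15·1  φ→[1+2+4+8]=15
q^16  k|16↦φ(k): 1:1 2:1 4:2 8:4 16:8  a_16=16

11, 12, 13, 14, 15, 16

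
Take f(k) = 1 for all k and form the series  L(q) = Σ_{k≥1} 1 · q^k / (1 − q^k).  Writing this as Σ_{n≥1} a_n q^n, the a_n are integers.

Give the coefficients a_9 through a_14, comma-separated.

3, 4, 2, 6, 2, 4

d|9:{9,3,1}  Σf=1+1+1=3
q^10  k|10↦f(k): 1:1 2:1 5:1 10:1  a_10=4
[q^11] f(1)=1,f(11)=1 ⇒ 2
n=12: 1·12 2·6 3·4 4·3 6·2 12·1  f→[1+1+1+1+1+1]=6
[q^13] f(1)=1,f(13)=1 ⇒ 2
n=14: 1·14 2·7 7·2 14·1  f→[1+1+1+1]=4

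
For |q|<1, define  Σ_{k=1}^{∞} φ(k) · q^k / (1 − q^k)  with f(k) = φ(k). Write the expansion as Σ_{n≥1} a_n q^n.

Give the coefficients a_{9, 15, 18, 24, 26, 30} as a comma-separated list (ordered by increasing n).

[q^9] φ(9)=6,φ(3)=2,φ(1)=1 ⇒ 9
[q^15] φ(15)=8,φ(5)=4,φ(3)=2,φ(1)=1 ⇒ 15
d|18:{18,9,6,3,2,1}  Σφ=6+6+2+2+1+1=18
[q^24] φ(24)=8,φ(12)=4,φ(8)=4,φ(6)=2,φ(4)=2,φ(3)=2,φ(2)=1,φ(1)=1 ⇒ 24
[q^26] φ(1)=1,φ(2)=1,φ(13)=12,φ(26)=12 ⇒ 26
d|30:{1,2,3,5,6,10,15,30}  Σφ=1+1+2+4+2+4+8+8=30

9, 15, 18, 24, 26, 30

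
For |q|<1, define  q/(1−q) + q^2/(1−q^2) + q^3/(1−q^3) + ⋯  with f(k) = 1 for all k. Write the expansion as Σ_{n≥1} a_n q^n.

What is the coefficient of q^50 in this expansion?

a_50 = 6

q^50  k|50↦f(k): 50:1 25:1 10:1 5:1 2:1 1:1  a_50=6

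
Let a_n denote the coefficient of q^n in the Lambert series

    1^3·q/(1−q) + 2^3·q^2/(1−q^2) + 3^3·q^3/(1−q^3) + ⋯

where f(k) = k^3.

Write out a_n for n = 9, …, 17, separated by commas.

757, 1134, 1332, 2044, 2198, 3096, 3528, 4681, 4914

d|9:{1,3,9}  Σf=1+27+729=757
n=10: 10·1 5·2 2·5 1·10  f→[1000+125+8+1]=1134
n=11: 11·1 1·11  f→[1331+1]=1332
d|12:{1,2,3,4,6,12}  Σf=1+8+27+64+216+1728=2044
q^13  k|13↦f(k): 1:1 13:2197  a_13=2198
d|14:{1,2,7,14}  Σf=1+8+343+2744=3096
[q^15] f(15)=3375,f(5)=125,f(3)=27,f(1)=1 ⇒ 3528
n=16: 1·16 2·8 4·4 8·2 16·1  f→[1+8+64+512+4096]=4681
q^17  k|17↦f(k): 1:1 17:4913  a_17=4914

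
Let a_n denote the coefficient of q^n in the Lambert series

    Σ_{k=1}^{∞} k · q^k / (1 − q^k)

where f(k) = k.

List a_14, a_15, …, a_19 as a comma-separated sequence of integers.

q^14  k|14↦f(k): 1:1 2:2 7:7 14:14  a_14=24
d|15:{1,3,5,15}  Σf=1+3+5+15=24
d|16:{1,2,4,8,16}  Σf=1+2+4+8+16=31
[q^17] f(17)=17,f(1)=1 ⇒ 18
n=18: 1·18 2·9 3·6 6·3 9·2 18·1  f→[1+2+3+6+9+18]=39
d|19:{1,19}  Σf=1+19=20

24, 24, 31, 18, 39, 20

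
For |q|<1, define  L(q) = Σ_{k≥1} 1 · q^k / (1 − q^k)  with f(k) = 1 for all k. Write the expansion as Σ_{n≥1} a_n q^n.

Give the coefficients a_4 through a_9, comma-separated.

3, 2, 4, 2, 4, 3

[q^4] f(1)=1,f(2)=1,f(4)=1 ⇒ 3
q^5  k|5↦f(k): 1:1 5:1  a_5=2
q^6  k|6↦f(k): 1:1 2:1 3:1 6:1  a_6=4
[q^7] f(1)=1,f(7)=1 ⇒ 2
d|8:{8,4,2,1}  Σf=1+1+1+1=4
d|9:{1,3,9}  Σf=1+1+1=3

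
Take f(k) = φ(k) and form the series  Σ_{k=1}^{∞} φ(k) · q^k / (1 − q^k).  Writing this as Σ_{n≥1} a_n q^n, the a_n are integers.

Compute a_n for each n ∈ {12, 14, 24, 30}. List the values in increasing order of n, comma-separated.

q^12  k|12↦φ(k): 1:1 2:1 3:2 4:2 6:2 12:4  a_12=12
[q^14] φ(1)=1,φ(2)=1,φ(7)=6,φ(14)=6 ⇒ 14
d|24:{24,12,8,6,4,3,2,1}  Σφ=8+4+4+2+2+2+1+1=24
d|30:{1,2,3,5,6,10,15,30}  Σφ=1+1+2+4+2+4+8+8=30

12, 14, 24, 30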